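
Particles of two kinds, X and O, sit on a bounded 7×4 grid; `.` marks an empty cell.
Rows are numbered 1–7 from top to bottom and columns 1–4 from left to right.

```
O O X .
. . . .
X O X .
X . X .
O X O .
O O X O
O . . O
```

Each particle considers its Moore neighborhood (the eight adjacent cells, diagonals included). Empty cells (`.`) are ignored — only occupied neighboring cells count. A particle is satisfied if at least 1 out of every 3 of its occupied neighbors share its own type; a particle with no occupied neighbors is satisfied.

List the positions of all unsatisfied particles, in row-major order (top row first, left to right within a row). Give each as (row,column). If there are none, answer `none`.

Row 1: (1,1)O 1/1 ✓ · (1,2)O 1/2 ✓ · (1,3)X 0/1 ✗
Row 3: (3,1)X 1/2 ✓ · (3,2)O 0/4 ✗ · (3,3)X 1/2 ✓
Row 4: (4,1)X 2/4 ✓ · (4,3)X 2/4 ✓
Row 5: (5,1)O 2/4 ✓ · (5,2)X 3/7 ✓ · (5,3)O 2/5 ✓
Row 6: (6,1)O 3/4 ✓ · (6,2)O 4/6 ✓ · (6,3)X 1/5 ✗ · (6,4)O 2/3 ✓
Row 7: (7,1)O 2/2 ✓ · (7,4)O 1/2 ✓

(1,3), (3,2), (6,3)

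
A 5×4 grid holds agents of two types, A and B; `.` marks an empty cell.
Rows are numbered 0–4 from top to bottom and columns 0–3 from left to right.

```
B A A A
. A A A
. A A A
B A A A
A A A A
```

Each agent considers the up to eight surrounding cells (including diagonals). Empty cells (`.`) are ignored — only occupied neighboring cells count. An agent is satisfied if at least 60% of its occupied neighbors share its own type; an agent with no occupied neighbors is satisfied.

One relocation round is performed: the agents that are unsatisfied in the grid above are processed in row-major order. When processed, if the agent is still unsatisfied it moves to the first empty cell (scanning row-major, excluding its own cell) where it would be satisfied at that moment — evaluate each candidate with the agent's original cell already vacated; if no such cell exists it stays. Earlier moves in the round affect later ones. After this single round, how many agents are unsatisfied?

2

Initially unsatisfied (in order): (0,0), (3,0).
  (0,0): no empty cell satisfies it; stays.
  (3,0): no empty cell satisfies it; stays.
Resulting grid:
B A A A
. A A A
. A A A
B A A A
A A A A
Unsatisfied now: (0,0), (3,0).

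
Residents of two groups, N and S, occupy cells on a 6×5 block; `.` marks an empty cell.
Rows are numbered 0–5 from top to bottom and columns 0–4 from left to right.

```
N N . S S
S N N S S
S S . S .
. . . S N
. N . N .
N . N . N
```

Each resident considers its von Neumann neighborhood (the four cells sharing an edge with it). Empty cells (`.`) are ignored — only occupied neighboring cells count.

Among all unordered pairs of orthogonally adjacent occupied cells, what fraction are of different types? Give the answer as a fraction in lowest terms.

Scan each occupied cell's neighbors to the right and below so each pair is counted once.
From row 0: 1 unlike of 6 pairs (running 1/6).
From row 1: 3 unlike of 7 pairs (running 4/13).
From row 2: 0 unlike of 2 pairs (running 4/15).
From row 3: 2 unlike of 2 pairs (running 6/17).
Total adjacent occupied pairs: 17; unlike-type pairs: 6.
6/17 is already in lowest terms.

6/17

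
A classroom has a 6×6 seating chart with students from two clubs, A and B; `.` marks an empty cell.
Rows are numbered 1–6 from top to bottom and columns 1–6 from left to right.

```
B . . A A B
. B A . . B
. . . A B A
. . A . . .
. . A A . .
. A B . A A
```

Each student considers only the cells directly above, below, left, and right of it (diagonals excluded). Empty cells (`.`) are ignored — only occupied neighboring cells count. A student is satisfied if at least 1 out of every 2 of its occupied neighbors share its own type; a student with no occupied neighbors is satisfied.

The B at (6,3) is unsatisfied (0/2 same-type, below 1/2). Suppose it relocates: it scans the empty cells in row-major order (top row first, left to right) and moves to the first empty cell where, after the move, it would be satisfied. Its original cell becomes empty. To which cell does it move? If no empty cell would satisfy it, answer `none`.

Vacating (6,3). Empty cells in order:
  (1,2): 2/2 same-type → satisfied — stop here.

(1,2)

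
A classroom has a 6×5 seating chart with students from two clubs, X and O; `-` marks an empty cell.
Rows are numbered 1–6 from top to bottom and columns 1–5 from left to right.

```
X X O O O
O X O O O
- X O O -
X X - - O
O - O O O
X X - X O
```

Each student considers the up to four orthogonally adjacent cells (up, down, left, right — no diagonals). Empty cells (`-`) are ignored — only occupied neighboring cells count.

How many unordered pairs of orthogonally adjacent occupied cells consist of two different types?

Scan each occupied cell's neighbors to the right and below so each pair is counted once.
From row 1: 2 unlike of 9 pairs (running 2/9).
From row 2: 2 unlike of 7 pairs (running 4/16).
From row 3: 1 unlike of 3 pairs (running 5/19).
From row 4: 1 unlike of 3 pairs (running 6/22).
From row 5: 2 unlike of 5 pairs (running 8/27).
From row 6: 1 unlike of 2 pairs (running 9/29).
Total adjacent occupied pairs: 29; unlike-type pairs: 9.

9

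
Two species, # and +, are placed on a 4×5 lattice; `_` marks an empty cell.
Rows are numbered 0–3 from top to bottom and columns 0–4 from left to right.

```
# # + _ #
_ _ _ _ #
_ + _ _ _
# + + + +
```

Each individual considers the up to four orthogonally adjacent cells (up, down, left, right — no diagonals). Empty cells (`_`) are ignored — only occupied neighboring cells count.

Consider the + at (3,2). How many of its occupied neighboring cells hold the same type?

2

Occupied neighbors of (3,2): (3,1)=+, (3,3)=+.
Same type (+): 2 of 2.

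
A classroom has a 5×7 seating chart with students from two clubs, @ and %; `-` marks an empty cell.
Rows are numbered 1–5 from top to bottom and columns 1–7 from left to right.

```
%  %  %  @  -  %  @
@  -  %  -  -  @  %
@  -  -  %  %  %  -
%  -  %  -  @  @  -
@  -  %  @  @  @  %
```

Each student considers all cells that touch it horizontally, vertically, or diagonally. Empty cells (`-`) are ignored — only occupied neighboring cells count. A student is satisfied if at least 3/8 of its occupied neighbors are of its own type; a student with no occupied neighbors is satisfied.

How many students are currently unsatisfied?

(1,1)% 1/2 ok
(1,2)% 3/4 ok
(1,3)% 2/3 ok
(1,4)@ 0/2 unhappy
(1,6)% 1/3 unhappy
(1,7)@ 1/3 unhappy
(2,1)@ 1/3 unhappy
(2,3)% 3/4 ok
(2,6)@ 1/5 unhappy
(2,7)% 2/4 ok
(3,1)@ 1/2 ok
(3,4)% 3/4 ok
(3,5)% 2/5 ok
(3,6)% 2/5 ok
(4,1)% 0/2 unhappy
(4,3)% 2/3 ok
(4,5)@ 4/7 ok
(4,6)@ 3/6 ok
(5,1)@ 0/1 unhappy
(5,3)% 1/2 ok
(5,4)@ 2/4 ok
(5,5)@ 4/4 ok
(5,6)@ 3/4 ok
(5,7)% 0/2 unhappy
Unsatisfied: (1,4), (1,6), (1,7), (2,1), (2,6), (4,1), (5,1), (5,7) — 8 in total.

8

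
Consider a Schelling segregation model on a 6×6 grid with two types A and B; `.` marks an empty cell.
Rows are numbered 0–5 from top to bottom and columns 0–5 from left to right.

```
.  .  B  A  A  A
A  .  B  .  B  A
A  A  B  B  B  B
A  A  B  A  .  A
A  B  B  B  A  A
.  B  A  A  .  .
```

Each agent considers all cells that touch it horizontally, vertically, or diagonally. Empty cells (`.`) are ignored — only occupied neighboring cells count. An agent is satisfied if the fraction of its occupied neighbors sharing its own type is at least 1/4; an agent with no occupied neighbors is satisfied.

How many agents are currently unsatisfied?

2

(0,2)B 1/2 ✓
(0,3)A 1/4 ✓
(0,4)A 3/4 ✓
(0,5)A 2/3 ✓
(1,0)A 2/2 ✓
(1,2)B 3/5 ✓
(1,4)B 3/7 ✓
(1,5)A 2/5 ✓
(2,0)A 4/4 ✓
(2,1)A 4/7 ✓
(2,2)B 3/6 ✓
(2,3)B 5/6 ✓
(2,4)B 3/6 ✓
(2,5)B 2/4 ✓
(3,0)A 4/5 ✓
(3,1)A 4/8 ✓
(3,2)B 5/8 ✓
(3,3)A 1/7 ✗
(3,5)A 2/4 ✓
(4,0)A 2/4 ✓
(4,1)B 3/7 ✓
(4,2)B 4/8 ✓
(4,3)B 2/6 ✓
(4,4)A 4/5 ✓
(4,5)A 2/2 ✓
(5,1)B 2/4 ✓
(5,2)A 1/5 ✗
(5,3)A 2/4 ✓
Unsatisfied: (3,3), (5,2) — 2 in total.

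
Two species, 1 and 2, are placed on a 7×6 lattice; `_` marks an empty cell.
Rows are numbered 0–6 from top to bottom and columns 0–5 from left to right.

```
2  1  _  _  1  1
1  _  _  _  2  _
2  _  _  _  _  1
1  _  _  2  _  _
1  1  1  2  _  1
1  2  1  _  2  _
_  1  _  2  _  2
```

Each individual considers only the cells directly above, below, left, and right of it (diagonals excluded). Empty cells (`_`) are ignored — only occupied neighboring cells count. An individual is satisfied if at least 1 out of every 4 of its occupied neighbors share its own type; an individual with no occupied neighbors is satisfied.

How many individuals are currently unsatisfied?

7

Row 0: (0,0)2 0/2 ✗ · (0,1)1 0/1 ✗ · (0,4)1 1/2 ✓ · (0,5)1 1/1 ✓
Row 1: (1,0)1 0/2 ✗ · (1,4)2 0/1 ✗
Row 2: (2,0)2 0/2 ✗ · (2,5)1 0/0 ✓
Row 3: (3,0)1 1/2 ✓ · (3,3)2 1/1 ✓
Row 4: (4,0)1 3/3 ✓ · (4,1)1 2/3 ✓ · (4,2)1 2/3 ✓ · (4,3)2 1/2 ✓ · (4,5)1 0/0 ✓
Row 5: (5,0)1 1/2 ✓ · (5,1)2 0/4 ✗ · (5,2)1 1/2 ✓ · (5,4)2 0/0 ✓
Row 6: (6,1)1 0/1 ✗ · (6,3)2 0/0 ✓ · (6,5)2 0/0 ✓
Unsatisfied: (0,0), (0,1), (1,0), (1,4), (2,0), (5,1), (6,1) — 7 in total.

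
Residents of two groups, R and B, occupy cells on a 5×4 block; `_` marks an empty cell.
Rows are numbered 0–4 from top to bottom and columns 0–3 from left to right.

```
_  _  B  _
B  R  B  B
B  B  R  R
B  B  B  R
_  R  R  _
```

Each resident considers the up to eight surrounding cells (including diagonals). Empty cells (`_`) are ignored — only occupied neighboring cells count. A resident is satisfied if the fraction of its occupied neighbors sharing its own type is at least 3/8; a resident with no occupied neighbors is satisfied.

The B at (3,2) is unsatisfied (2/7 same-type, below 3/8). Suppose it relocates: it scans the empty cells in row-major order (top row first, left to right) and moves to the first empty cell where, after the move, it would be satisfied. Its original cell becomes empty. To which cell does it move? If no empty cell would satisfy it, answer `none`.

(0,0)

Vacating (3,2). Empty cells in order:
  (0,0): 1/2 same-type → satisfied — stop here.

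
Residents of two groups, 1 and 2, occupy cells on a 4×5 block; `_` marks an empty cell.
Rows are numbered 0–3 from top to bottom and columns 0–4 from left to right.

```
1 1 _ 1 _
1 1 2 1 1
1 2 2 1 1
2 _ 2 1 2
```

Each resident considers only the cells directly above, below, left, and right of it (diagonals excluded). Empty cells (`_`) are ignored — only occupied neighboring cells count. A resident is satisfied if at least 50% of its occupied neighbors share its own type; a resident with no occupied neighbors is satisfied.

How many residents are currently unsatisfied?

(0,0)1 2/2 ✓
(0,1)1 2/2 ✓
(0,3)1 1/1 ✓
(1,0)1 3/3 ✓
(1,1)1 2/4 ✓
(1,2)2 1/3 ✗
(1,3)1 3/4 ✓
(1,4)1 2/2 ✓
(2,0)1 1/3 ✗
(2,1)2 1/3 ✗
(2,2)2 3/4 ✓
(2,3)1 3/4 ✓
(2,4)1 2/3 ✓
(3,0)2 0/1 ✗
(3,2)2 1/2 ✓
(3,3)1 1/3 ✗
(3,4)2 0/2 ✗
Unsatisfied: (1,2), (2,0), (2,1), (3,0), (3,3), (3,4) — 6 in total.

6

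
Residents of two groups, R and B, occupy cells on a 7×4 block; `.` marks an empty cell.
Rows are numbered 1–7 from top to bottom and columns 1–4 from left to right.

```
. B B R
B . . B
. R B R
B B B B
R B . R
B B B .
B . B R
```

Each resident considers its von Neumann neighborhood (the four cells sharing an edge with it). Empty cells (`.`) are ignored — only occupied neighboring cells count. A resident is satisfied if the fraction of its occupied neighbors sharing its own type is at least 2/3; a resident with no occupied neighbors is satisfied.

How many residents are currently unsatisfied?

12

Row 1: (1,2)B 1/1 satisfied · (1,3)B 1/2 not · (1,4)R 0/2 not
Row 2: (2,1)B 0/0 satisfied · (2,4)B 0/2 not
Row 3: (3,2)R 0/2 not · (3,3)B 1/3 not · (3,4)R 0/3 not
Row 4: (4,1)B 1/2 not · (4,2)B 3/4 satisfied · (4,3)B 3/3 satisfied · (4,4)B 1/3 not
Row 5: (5,1)R 0/3 not · (5,2)B 2/3 satisfied · (5,4)R 0/1 not
Row 6: (6,1)B 2/3 satisfied · (6,2)B 3/3 satisfied · (6,3)B 2/2 satisfied
Row 7: (7,1)B 1/1 satisfied · (7,3)B 1/2 not · (7,4)R 0/1 not
Unsatisfied: (1,3), (1,4), (2,4), (3,2), (3,3), (3,4), (4,1), (4,4), (5,1), (5,4), (7,3), (7,4) — 12 in total.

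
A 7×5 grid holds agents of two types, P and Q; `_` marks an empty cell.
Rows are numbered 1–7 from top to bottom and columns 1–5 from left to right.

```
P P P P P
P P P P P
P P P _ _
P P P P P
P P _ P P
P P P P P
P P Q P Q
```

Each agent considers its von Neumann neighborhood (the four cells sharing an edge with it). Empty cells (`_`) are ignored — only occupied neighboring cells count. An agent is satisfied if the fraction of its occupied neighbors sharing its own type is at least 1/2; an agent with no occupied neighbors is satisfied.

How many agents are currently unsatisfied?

(1,1)P 2/2 ✓
(1,2)P 3/3 ✓
(1,3)P 3/3 ✓
(1,4)P 3/3 ✓
(1,5)P 2/2 ✓
(2,1)P 3/3 ✓
(2,2)P 4/4 ✓
(2,3)P 4/4 ✓
(2,4)P 3/3 ✓
(2,5)P 2/2 ✓
(3,1)P 3/3 ✓
(3,2)P 4/4 ✓
(3,3)P 3/3 ✓
(4,1)P 3/3 ✓
(4,2)P 4/4 ✓
(4,3)P 3/3 ✓
(4,4)P 3/3 ✓
(4,5)P 2/2 ✓
(5,1)P 3/3 ✓
(5,2)P 3/3 ✓
(5,4)P 3/3 ✓
(5,5)P 3/3 ✓
(6,1)P 3/3 ✓
(6,2)P 4/4 ✓
(6,3)P 2/3 ✓
(6,4)P 4/4 ✓
(6,5)P 2/3 ✓
(7,1)P 2/2 ✓
(7,2)P 2/3 ✓
(7,3)Q 0/3 ✗
(7,4)P 1/3 ✗
(7,5)Q 0/2 ✗
Unsatisfied: (7,3), (7,4), (7,5) — 3 in total.

3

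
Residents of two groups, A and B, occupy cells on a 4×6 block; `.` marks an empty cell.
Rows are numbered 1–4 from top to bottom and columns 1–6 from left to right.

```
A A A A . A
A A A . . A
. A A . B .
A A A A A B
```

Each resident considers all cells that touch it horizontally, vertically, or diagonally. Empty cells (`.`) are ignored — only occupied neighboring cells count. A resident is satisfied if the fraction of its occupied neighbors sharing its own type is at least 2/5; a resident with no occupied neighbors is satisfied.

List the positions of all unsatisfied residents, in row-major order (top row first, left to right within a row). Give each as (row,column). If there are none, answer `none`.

(1,1)A 3/3 ✓
(1,2)A 5/5 ✓
(1,3)A 4/4 ✓
(1,4)A 2/2 ✓
(1,6)A 1/1 ✓
(2,1)A 4/4 ✓
(2,2)A 7/7 ✓
(2,3)A 6/6 ✓
(2,6)A 1/2 ✓
(3,2)A 7/7 ✓
(3,3)A 6/6 ✓
(3,5)B 1/4 ✗
(4,1)A 2/2 ✓
(4,2)A 4/4 ✓
(4,3)A 4/4 ✓
(4,4)A 3/4 ✓
(4,5)A 1/3 ✗
(4,6)B 1/2 ✓

(3,5), (4,5)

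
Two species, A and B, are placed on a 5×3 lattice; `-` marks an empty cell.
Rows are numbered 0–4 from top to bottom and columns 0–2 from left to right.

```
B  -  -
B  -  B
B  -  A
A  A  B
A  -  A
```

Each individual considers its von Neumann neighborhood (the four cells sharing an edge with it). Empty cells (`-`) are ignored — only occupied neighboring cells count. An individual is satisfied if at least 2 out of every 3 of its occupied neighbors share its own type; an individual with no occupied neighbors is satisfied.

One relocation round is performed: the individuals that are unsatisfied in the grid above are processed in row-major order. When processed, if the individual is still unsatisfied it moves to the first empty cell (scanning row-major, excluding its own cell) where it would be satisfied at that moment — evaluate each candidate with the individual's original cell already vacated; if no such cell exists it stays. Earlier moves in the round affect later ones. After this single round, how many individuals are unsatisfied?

Initially unsatisfied (in order): (1,2), (2,0), (2,2), (3,1), (3,2), (4,2).
  (1,2) → (0,1).
  (2,0) → (0,2).
  (2,2) → (2,1).
  (3,1): now satisfied by earlier moves; stays.
  (3,2) → (1,1).
  (4,2): now satisfied by earlier moves; stays.
Resulting grid:
B B B
B B -
- A -
A A -
A - A
Unsatisfied now: (2,1).

1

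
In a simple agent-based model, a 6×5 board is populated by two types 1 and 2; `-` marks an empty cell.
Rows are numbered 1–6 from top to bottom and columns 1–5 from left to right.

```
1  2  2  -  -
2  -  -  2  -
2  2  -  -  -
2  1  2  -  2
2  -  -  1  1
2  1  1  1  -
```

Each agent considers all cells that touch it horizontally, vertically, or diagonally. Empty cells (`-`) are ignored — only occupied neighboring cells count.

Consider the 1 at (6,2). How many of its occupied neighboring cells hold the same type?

Occupied neighbors of (6,2): (5,1)=2, (6,1)=2, (6,3)=1.
Same type (1): 1 of 3.

1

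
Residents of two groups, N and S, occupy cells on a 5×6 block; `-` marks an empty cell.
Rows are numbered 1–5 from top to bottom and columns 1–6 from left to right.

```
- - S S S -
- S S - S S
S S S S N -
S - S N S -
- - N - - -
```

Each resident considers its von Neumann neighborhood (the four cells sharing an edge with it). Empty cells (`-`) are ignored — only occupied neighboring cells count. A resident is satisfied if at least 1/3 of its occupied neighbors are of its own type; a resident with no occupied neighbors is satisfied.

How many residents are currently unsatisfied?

(1,3)S 2/2 ✓
(1,4)S 2/2 ✓
(1,5)S 2/2 ✓
(2,2)S 2/2 ✓
(2,3)S 3/3 ✓
(2,5)S 2/3 ✓
(2,6)S 1/1 ✓
(3,1)S 2/2 ✓
(3,2)S 3/3 ✓
(3,3)S 4/4 ✓
(3,4)S 1/3 ✓
(3,5)N 0/3 ✗
(4,1)S 1/1 ✓
(4,3)S 1/3 ✓
(4,4)N 0/3 ✗
(4,5)S 0/2 ✗
(5,3)N 0/1 ✗
Unsatisfied: (3,5), (4,4), (4,5), (5,3) — 4 in total.

4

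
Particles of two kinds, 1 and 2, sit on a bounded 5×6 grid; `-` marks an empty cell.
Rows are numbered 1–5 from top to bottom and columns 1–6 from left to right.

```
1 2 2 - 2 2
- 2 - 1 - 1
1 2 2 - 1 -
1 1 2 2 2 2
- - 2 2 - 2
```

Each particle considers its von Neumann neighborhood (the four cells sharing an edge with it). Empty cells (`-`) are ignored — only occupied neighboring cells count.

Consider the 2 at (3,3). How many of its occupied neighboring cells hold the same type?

2

Occupied neighbors of (3,3): (4,3)=2, (3,2)=2.
Same type (2): 2 of 2.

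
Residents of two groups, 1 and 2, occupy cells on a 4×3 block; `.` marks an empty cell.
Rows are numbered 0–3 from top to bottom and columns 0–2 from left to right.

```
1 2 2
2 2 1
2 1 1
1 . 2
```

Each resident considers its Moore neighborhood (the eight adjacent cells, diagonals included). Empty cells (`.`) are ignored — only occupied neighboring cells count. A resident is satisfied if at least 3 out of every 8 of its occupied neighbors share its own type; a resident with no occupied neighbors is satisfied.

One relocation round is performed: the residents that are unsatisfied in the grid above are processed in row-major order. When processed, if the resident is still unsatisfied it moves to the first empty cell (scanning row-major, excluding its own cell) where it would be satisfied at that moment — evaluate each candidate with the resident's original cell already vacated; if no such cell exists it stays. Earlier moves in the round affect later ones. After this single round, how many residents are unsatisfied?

Initially unsatisfied (in order): (0,0), (3,2).
  (0,0) → (3,1).
  (3,2) → (0,0).
Resulting grid:
2 2 2
2 2 1
2 1 1
1 1 .
All satisfied now.

0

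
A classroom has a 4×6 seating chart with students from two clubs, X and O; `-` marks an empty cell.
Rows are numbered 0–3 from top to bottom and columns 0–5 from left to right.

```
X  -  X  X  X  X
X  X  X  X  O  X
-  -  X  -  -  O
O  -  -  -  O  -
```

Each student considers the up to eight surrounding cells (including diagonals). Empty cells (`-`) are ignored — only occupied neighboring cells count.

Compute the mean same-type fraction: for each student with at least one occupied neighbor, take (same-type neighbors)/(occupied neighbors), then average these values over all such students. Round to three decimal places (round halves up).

Row 0: (0,0)X 2/2 · (0,2)X 4/4 · (0,3)X 4/5 · (0,4)X 4/5 · (0,5)X 2/3
Row 1: (1,0)X 2/2 · (1,1)X 5/5 · (1,2)X 5/5 · (1,3)X 5/6 · (1,4)O 1/6 · (1,5)X 2/4
Row 2: (2,2)X 3/3 · (2,5)O 2/3
Row 3: (3,0)O — no occupied neighbors · (3,4)O 1/1
Sum over 14 students: 2/2 + 4/4 + 4/5 + 4/5 + 2/3 + 2/2 + 5/5 + 5/5 + 5/6 + 1/6 + 2/4 + 3/3 + 2/3 + 1/1 = 343/30; mean = 343/30 ÷ 14 = 49/60 = 0.816666… → 0.817.

0.817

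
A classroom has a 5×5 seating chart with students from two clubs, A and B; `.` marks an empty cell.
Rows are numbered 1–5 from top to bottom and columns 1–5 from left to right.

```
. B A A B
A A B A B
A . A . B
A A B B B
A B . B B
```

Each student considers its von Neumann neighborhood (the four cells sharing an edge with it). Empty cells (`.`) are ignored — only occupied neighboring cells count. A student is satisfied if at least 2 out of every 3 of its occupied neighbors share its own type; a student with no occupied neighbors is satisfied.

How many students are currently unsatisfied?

Row 1: (1,2)B 0/2 ✗ · (1,3)A 1/3 ✗ · (1,4)A 2/3 ✓ · (1,5)B 1/2 ✗
Row 2: (2,1)A 2/2 ✓ · (2,2)A 1/3 ✗ · (2,3)B 0/4 ✗ · (2,4)A 1/3 ✗ · (2,5)B 2/3 ✓
Row 3: (3,1)A 2/2 ✓ · (3,3)A 0/2 ✗ · (3,5)B 2/2 ✓
Row 4: (4,1)A 3/3 ✓ · (4,2)A 1/3 ✗ · (4,3)B 1/3 ✗ · (4,4)B 3/3 ✓ · (4,5)B 3/3 ✓
Row 5: (5,1)A 1/2 ✗ · (5,2)B 0/2 ✗ · (5,4)B 2/2 ✓ · (5,5)B 2/2 ✓
Unsatisfied: (1,2), (1,3), (1,5), (2,2), (2,3), (2,4), (3,3), (4,2), (4,3), (5,1), (5,2) — 11 in total.

11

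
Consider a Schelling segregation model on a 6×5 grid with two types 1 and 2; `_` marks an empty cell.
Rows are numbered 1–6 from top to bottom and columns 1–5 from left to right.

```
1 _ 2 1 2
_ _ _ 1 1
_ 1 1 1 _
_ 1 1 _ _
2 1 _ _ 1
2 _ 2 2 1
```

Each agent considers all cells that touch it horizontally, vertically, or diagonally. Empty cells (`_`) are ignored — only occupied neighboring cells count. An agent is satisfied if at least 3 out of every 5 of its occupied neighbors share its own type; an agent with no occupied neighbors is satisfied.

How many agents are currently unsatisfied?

Row 1: (1,1)1 0/0 ✓ · (1,3)2 0/2 ✗ · (1,4)1 2/4 ✗ · (1,5)2 0/3 ✗
Row 2: (2,4)1 4/6 ✓ · (2,5)1 3/4 ✓
Row 3: (3,2)1 3/3 ✓ · (3,3)1 5/5 ✓ · (3,4)1 4/4 ✓
Row 4: (4,2)1 4/5 ✓ · (4,3)1 5/5 ✓
Row 5: (5,1)2 1/3 ✗ · (5,2)1 2/5 ✗ · (5,5)1 1/2 ✗
Row 6: (6,1)2 1/2 ✗ · (6,3)2 1/2 ✗ · (6,4)2 1/3 ✗ · (6,5)1 1/2 ✗
Unsatisfied: (1,3), (1,4), (1,5), (5,1), (5,2), (5,5), (6,1), (6,3), (6,4), (6,5) — 10 in total.

10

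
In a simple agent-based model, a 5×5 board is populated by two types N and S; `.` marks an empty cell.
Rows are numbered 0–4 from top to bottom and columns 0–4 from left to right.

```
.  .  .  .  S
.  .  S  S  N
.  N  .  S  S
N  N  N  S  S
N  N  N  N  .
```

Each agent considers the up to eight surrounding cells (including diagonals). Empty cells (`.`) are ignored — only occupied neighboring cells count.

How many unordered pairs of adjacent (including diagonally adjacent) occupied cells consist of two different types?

10

Scan each occupied cell's neighbors to the right and below (and the two forward diagonals) so each pair is counted once.
Row 0: S(0,4)–N(1,4)≠ S(0,4)–S(1,3)=  → 1/2 unlike.
Row 1: S(1,2)–S(1,3)= S(1,2)–S(2,3)= S(1,2)–N(2,1)≠ S(1,3)–N(1,4)≠ S(1,3)–S(2,3)= S(1,3)–S(2,4)= N(1,4)–S(2,4)≠ N(1,4)–S(2,3)≠  → 4/8 unlike.
Row 2: N(2,1)–N(3,1)= N(2,1)–N(3,2)= N(2,1)–N(3,0)= S(2,3)–S(2,4)= S(2,3)–S(3,3)= S(2,3)–S(3,4)= S(2,3)–N(3,2)≠ S(2,4)–S(3,4)= S(2,4)–S(3,3)=  → 1/9 unlike.
Row 3: N(3,0)–N(3,1)= N(3,0)–N(4,0)= N(3,0)–N(4,1)= N(3,1)–N(3,2)= N(3,1)–N(4,1)= N(3,1)–N(4,2)= N(3,1)–N(4,0)= N(3,2)–S(3,3)≠ N(3,2)–N(4,2)= N(3,2)–N(4,3)= N(3,2)–N(4,1)= S(3,3)–S(3,4)= S(3,3)–N(4,3)≠ S(3,3)–N(4,2)≠ S(3,4)–N(4,3)≠  → 4/15 unlike.
Row 4: N(4,0)–N(4,1)= N(4,1)–N(4,2)= N(4,2)–N(4,3)=  → 0/3 unlike.
Total adjacent occupied pairs: 37; unlike-type pairs: 10.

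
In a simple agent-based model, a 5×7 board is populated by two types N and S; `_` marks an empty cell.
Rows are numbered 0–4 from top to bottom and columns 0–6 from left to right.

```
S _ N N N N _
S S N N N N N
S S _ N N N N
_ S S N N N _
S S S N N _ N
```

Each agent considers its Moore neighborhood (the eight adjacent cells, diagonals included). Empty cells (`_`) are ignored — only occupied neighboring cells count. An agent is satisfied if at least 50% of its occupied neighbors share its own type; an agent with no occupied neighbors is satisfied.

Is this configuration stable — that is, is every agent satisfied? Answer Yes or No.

Yes

Row 0: (0,0)S 2/2 satisfied · (0,2)N 3/4 satisfied · (0,3)N 5/5 satisfied · (0,4)N 5/5 satisfied · (0,5)N 4/4 satisfied
Row 1: (1,0)S 4/4 satisfied · (1,1)S 4/6 satisfied · (1,2)N 4/6 satisfied · (1,3)N 7/7 satisfied · (1,4)N 8/8 satisfied · (1,5)N 7/7 satisfied · (1,6)N 4/4 satisfied
Row 2: (2,0)S 4/4 satisfied · (2,1)S 5/6 satisfied · (2,3)N 6/7 satisfied · (2,4)N 8/8 satisfied · (2,5)N 7/7 satisfied · (2,6)N 4/4 satisfied
Row 3: (3,1)S 6/6 satisfied · (3,2)S 4/7 satisfied · (3,3)N 5/7 satisfied · (3,4)N 7/7 satisfied · (3,5)N 6/6 satisfied
Row 4: (4,0)S 2/2 satisfied · (4,1)S 4/4 satisfied · (4,2)S 3/5 satisfied · (4,3)N 3/5 satisfied · (4,4)N 4/4 satisfied · (4,6)N 1/1 satisfied
All meet the threshold, so the configuration is stable.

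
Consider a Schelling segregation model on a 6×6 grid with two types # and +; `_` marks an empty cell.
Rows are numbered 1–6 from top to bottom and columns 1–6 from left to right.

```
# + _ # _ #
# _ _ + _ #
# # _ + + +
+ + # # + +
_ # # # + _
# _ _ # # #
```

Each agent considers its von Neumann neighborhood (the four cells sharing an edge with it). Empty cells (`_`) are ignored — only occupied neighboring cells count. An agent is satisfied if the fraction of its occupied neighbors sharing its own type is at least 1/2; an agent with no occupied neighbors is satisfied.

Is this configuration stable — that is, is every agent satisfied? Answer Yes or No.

(1,1)# 1/2 ok
(1,2)+ 0/1 unhappy
(1,4)# 0/1 unhappy
(1,6)# 1/1 ok
(2,1)# 2/2 ok
(2,4)+ 1/2 ok
(2,6)# 1/2 ok
(3,1)# 2/3 ok
(3,2)# 1/2 ok
(3,4)+ 2/3 ok
(3,5)+ 3/3 ok
(3,6)+ 2/3 ok
(4,1)+ 1/2 ok
(4,2)+ 1/4 unhappy
(4,3)# 2/3 ok
(4,4)# 2/4 ok
(4,5)+ 3/4 ok
(4,6)+ 2/2 ok
(5,2)# 1/2 ok
(5,3)# 3/3 ok
(5,4)# 3/4 ok
(5,5)+ 1/3 unhappy
(6,1)# 0/0 ok
(6,4)# 2/2 ok
(6,5)# 2/3 ok
(6,6)# 1/1 ok
For instance (1,2) has only 0/1 same-type neighbors, below 1/2.

No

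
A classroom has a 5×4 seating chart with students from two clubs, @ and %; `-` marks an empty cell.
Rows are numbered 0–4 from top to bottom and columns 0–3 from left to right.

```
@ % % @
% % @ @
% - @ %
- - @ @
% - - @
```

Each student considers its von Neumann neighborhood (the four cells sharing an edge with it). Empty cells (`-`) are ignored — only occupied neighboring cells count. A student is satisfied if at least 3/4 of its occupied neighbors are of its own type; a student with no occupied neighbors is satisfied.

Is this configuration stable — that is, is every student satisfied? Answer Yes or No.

(0,0)@ 0/2 not
(0,1)% 2/3 not
(0,2)% 1/3 not
(0,3)@ 1/2 not
(1,0)% 2/3 not
(1,1)% 2/3 not
(1,2)@ 2/4 not
(1,3)@ 2/3 not
(2,0)% 1/1 satisfied
(2,2)@ 2/3 not
(2,3)% 0/3 not
(3,2)@ 2/2 satisfied
(3,3)@ 2/3 not
(4,0)% 0/0 satisfied
(4,3)@ 1/1 satisfied
For instance (0,0) has only 0/2 same-type neighbors, below 3/4.

No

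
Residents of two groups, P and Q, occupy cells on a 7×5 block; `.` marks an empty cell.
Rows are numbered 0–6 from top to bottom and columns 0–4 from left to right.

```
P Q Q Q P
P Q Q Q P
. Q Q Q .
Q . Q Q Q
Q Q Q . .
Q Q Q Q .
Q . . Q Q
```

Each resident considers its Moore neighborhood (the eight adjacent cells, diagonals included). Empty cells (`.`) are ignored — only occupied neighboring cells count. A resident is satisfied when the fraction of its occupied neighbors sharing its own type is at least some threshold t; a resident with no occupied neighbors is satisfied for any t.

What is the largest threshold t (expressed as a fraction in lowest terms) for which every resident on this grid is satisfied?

(0,0)P 1/3
(0,1)Q 3/5
(0,2)Q 5/5
(0,3)Q 3/5
(0,4)P 1/3
(1,0)P 1/4
(1,1)Q 5/7
(1,2)Q 8/8
(1,3)Q 5/7
(1,4)P 1/4
(2,1)Q 5/6
(2,2)Q 7/7
(2,3)Q 6/7
(3,0)Q 3/3
(3,2)Q 6/6
(3,3)Q 5/5
(3,4)Q 2/2
(4,0)Q 4/4
(4,1)Q 7/7
(4,2)Q 6/6
(5,0)Q 4/4
(5,1)Q 6/6
(5,2)Q 5/5
(5,3)Q 4/4
(6,0)Q 2/2
(6,3)Q 3/3
(6,4)Q 2/2
The smallest same-type fraction is 1/4 at (1,0), which reduces to 1/4. Any threshold above that leaves this resident unsatisfied.

1/4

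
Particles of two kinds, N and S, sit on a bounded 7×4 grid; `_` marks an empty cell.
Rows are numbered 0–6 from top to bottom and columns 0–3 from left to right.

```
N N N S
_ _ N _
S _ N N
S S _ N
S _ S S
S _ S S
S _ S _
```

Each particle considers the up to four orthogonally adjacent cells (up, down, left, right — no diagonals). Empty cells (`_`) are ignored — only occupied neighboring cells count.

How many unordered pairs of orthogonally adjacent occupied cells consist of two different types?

Scan each occupied cell's neighbors to the right and below so each pair is counted once.
Row 0: N(0,0)–N(0,1)= N(0,1)–N(0,2)= N(0,2)–S(0,3)≠ N(0,2)–N(1,2)=  → 1/4 unlike.
Row 1: N(1,2)–N(2,2)=  → 0/1 unlike.
Row 2: S(2,0)–S(3,0)= N(2,2)–N(2,3)= N(2,3)–N(3,3)=  → 0/3 unlike.
Row 3: S(3,0)–S(3,1)= S(3,0)–S(4,0)= N(3,3)–S(4,3)≠  → 1/3 unlike.
Row 4: S(4,0)–S(5,0)= S(4,2)–S(4,3)= S(4,2)–S(5,2)= S(4,3)–S(5,3)=  → 0/4 unlike.
Row 5: S(5,0)–S(6,0)= S(5,2)–S(5,3)= S(5,2)–S(6,2)=  → 0/3 unlike.
Total adjacent occupied pairs: 18; unlike-type pairs: 2.

2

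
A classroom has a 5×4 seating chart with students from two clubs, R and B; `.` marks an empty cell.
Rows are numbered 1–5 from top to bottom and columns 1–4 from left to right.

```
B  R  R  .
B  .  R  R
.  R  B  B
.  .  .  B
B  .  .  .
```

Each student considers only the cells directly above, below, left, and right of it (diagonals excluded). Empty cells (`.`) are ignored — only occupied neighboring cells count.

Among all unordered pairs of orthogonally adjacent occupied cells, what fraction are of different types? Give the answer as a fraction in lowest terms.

Scan each occupied cell's neighbors to the right and below so each pair is counted once.
From row 1: 1 unlike of 4 pairs (running 1/4).
From row 2: 2 unlike of 3 pairs (running 3/7).
From row 3: 1 unlike of 3 pairs (running 4/10).
Total adjacent occupied pairs: 10; unlike-type pairs: 4.
4/10 reduces to 2/5.

2/5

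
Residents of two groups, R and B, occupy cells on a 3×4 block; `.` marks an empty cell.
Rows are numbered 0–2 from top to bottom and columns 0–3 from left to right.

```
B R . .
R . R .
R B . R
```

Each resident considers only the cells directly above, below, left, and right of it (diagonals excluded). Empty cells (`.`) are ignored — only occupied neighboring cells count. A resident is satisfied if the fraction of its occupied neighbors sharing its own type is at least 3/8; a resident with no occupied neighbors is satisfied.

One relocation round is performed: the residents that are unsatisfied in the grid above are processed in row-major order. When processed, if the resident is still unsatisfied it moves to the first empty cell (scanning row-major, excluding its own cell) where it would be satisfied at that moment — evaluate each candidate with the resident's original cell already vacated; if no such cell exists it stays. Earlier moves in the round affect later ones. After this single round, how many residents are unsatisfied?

1

Initially unsatisfied (in order): (0,0), (0,1), (2,1).
  (0,0) → (0,3).
  (0,1): now satisfied by earlier moves; stays.
  (2,1): no empty cell satisfies it; stays.
Resulting grid:
. R . B
R . R .
R B . R
Unsatisfied now: (2,1).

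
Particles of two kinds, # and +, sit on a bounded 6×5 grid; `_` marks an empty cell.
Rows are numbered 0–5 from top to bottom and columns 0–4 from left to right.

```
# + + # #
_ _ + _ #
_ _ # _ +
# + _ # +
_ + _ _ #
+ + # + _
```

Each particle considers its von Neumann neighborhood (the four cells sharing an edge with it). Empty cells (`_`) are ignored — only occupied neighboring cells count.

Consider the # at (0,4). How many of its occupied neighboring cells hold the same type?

2

Occupied neighbors of (0,4): (1,4)=#, (0,3)=#.
Same type (#): 2 of 2.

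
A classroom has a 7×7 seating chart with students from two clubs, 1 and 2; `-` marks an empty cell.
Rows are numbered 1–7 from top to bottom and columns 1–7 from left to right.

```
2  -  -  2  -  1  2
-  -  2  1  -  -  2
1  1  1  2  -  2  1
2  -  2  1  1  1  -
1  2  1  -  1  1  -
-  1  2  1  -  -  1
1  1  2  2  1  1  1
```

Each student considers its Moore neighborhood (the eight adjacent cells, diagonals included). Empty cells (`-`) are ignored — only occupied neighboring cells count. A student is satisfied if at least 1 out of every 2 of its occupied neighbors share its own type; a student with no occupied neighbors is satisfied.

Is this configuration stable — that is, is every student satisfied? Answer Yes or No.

(1,1)2 0/0 ok
(1,4)2 1/2 ok
(1,6)1 0/2 unhappy
(1,7)2 1/2 ok
(2,3)2 2/5 unhappy
(2,4)1 1/4 unhappy
(2,7)2 2/4 ok
(3,1)1 1/2 ok
(3,2)1 2/5 unhappy
(3,3)1 3/6 ok
(3,4)2 2/6 unhappy
(3,6)2 1/4 unhappy
(3,7)1 1/3 unhappy
(4,1)2 1/4 unhappy
(4,3)2 2/6 unhappy
(4,4)1 4/6 ok
(4,5)1 4/6 ok
(4,6)1 4/5 ok
(5,1)1 1/3 unhappy
(5,2)2 3/6 ok
(5,3)1 3/6 ok
(5,5)1 5/5 ok
(5,6)1 4/4 ok
(6,2)1 4/7 ok
(6,3)2 3/7 unhappy
(6,4)1 3/6 ok
(6,7)1 3/3 ok
(7,1)1 2/2 ok
(7,2)1 2/4 ok
(7,3)2 2/5 unhappy
(7,4)2 2/4 ok
(7,5)1 2/3 ok
(7,6)1 3/3 ok
(7,7)1 2/2 ok
For instance (1,6) has only 0/2 same-type neighbors, below 1/2.

No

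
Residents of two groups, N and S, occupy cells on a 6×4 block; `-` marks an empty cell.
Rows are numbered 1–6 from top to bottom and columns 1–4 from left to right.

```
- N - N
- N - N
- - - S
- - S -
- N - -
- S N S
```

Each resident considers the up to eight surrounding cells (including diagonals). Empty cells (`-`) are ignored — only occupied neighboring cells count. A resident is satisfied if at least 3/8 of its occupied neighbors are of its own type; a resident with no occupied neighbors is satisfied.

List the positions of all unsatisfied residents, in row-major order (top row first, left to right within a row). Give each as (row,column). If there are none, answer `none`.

(1,2)N 1/1 satisfied
(1,4)N 1/1 satisfied
(2,2)N 1/1 satisfied
(2,4)N 1/2 satisfied
(3,4)S 1/2 satisfied
(4,3)S 1/2 satisfied
(5,2)N 1/3 not
(6,2)S 0/2 not
(6,3)N 1/3 not
(6,4)S 0/1 not

(5,2), (6,2), (6,3), (6,4)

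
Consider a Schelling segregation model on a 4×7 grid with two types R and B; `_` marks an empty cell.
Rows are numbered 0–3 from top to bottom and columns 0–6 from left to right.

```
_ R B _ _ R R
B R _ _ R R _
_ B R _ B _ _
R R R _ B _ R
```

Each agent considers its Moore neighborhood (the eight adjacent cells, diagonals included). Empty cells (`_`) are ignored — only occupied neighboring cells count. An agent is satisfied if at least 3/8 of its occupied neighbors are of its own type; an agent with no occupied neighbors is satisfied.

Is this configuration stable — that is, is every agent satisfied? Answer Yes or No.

No

(0,1)R 1/3 not
(0,2)B 0/2 not
(0,5)R 3/3 satisfied
(0,6)R 2/2 satisfied
(1,0)B 1/3 not
(1,1)R 2/5 satisfied
(1,4)R 2/3 satisfied
(1,5)R 3/4 satisfied
(2,1)B 1/6 not
(2,2)R 3/4 satisfied
(2,4)B 1/3 not
(3,0)R 1/2 satisfied
(3,1)R 3/4 satisfied
(3,2)R 2/3 satisfied
(3,4)B 1/1 satisfied
(3,6)R 0/0 satisfied
For instance (0,1) has only 1/3 same-type neighbors, below 3/8.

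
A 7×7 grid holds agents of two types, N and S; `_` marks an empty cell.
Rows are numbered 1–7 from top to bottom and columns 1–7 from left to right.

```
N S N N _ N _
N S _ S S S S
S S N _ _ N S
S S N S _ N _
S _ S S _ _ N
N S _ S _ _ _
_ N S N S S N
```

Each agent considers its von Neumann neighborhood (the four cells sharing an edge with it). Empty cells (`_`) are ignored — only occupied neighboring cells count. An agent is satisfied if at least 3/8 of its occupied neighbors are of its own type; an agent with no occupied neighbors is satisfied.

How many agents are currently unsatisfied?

Row 1: (1,1)N 1/2 ✓ · (1,2)S 1/3 ✗ · (1,3)N 1/2 ✓ · (1,4)N 1/2 ✓ · (1,6)N 0/1 ✗
Row 2: (2,1)N 1/3 ✗ · (2,2)S 2/3 ✓ · (2,4)S 1/2 ✓ · (2,5)S 2/2 ✓ · (2,6)S 2/4 ✓ · (2,7)S 2/2 ✓
Row 3: (3,1)S 2/3 ✓ · (3,2)S 3/4 ✓ · (3,3)N 1/2 ✓ · (3,6)N 1/3 ✗ · (3,7)S 1/2 ✓
Row 4: (4,1)S 3/3 ✓ · (4,2)S 2/3 ✓ · (4,3)N 1/4 ✗ · (4,4)S 1/2 ✓ · (4,6)N 1/1 ✓
Row 5: (5,1)S 1/2 ✓ · (5,3)S 1/2 ✓ · (5,4)S 3/3 ✓ · (5,7)N 0/0 ✓
Row 6: (6,1)N 0/2 ✗ · (6,2)S 0/2 ✗ · (6,4)S 1/2 ✓
Row 7: (7,2)N 0/2 ✗ · (7,3)S 0/2 ✗ · (7,4)N 0/3 ✗ · (7,5)S 1/2 ✓ · (7,6)S 1/2 ✓ · (7,7)N 0/1 ✗
Unsatisfied: (1,2), (1,6), (2,1), (3,6), (4,3), (6,1), (6,2), (7,2), (7,3), (7,4), (7,7) — 11 in total.

11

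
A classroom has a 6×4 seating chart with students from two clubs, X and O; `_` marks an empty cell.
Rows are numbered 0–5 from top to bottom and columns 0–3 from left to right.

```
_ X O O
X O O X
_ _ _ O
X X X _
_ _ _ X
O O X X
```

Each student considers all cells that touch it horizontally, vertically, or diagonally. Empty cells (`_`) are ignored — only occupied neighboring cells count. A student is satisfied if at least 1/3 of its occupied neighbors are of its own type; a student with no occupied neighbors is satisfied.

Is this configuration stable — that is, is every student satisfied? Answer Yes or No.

(0,1)X 1/4 unhappy
(0,2)O 3/5 ok
(0,3)O 2/3 ok
(1,0)X 1/2 ok
(1,1)O 2/4 ok
(1,2)O 4/6 ok
(1,3)X 0/4 unhappy
(2,3)O 1/3 ok
(3,0)X 1/1 ok
(3,1)X 2/2 ok
(3,2)X 2/3 ok
(4,3)X 3/3 ok
(5,0)O 1/1 ok
(5,1)O 1/2 ok
(5,2)X 2/3 ok
(5,3)X 2/2 ok
For instance (0,1) has only 1/4 same-type neighbors, below 1/3.

No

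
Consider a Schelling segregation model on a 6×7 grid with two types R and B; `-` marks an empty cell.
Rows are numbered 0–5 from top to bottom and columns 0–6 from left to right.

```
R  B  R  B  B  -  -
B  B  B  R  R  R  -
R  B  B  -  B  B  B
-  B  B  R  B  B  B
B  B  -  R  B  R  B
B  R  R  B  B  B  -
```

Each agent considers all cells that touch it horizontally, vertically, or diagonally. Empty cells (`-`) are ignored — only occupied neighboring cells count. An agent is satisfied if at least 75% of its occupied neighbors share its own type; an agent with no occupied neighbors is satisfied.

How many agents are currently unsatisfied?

Row 0: (0,0)R 0/3 unhappy · (0,1)B 3/5 unhappy · (0,2)R 1/5 unhappy · (0,3)B 2/5 unhappy · (0,4)B 1/4 unhappy
Row 1: (1,0)B 3/5 unhappy · (1,1)B 5/8 unhappy · (1,2)B 5/7 unhappy · (1,3)R 2/7 unhappy · (1,4)R 2/6 unhappy · (1,5)R 1/5 unhappy
Row 2: (2,0)R 0/4 unhappy · (2,1)B 6/7 ok · (2,2)B 5/7 unhappy · (2,4)B 3/7 unhappy · (2,5)B 5/7 unhappy · (2,6)B 3/4 ok
Row 3: (3,1)B 5/6 ok · (3,2)B 4/6 unhappy · (3,3)R 1/6 unhappy · (3,4)B 4/7 unhappy · (3,5)B 7/8 ok · (3,6)B 4/5 ok
Row 4: (4,0)B 3/4 ok · (4,1)B 4/6 unhappy · (4,3)R 2/7 unhappy · (4,4)B 5/8 unhappy · (4,5)R 0/7 unhappy · (4,6)B 3/4 ok
Row 5: (5,0)B 2/3 unhappy · (5,1)R 1/4 unhappy · (5,2)R 2/4 unhappy · (5,3)B 2/4 unhappy · (5,4)B 3/5 unhappy · (5,5)B 3/4 ok
Unsatisfied: (0,0), (0,1), (0,2), (0,3), (0,4), (1,0), (1,1), (1,2), (1,3), (1,4), (1,5), (2,0), (2,2), (2,4), (2,5), (3,2), (3,3), (3,4), (4,1), (4,3), (4,4), (4,5), (5,0), (5,1), (5,2), (5,3), (5,4) — 27 in total.

27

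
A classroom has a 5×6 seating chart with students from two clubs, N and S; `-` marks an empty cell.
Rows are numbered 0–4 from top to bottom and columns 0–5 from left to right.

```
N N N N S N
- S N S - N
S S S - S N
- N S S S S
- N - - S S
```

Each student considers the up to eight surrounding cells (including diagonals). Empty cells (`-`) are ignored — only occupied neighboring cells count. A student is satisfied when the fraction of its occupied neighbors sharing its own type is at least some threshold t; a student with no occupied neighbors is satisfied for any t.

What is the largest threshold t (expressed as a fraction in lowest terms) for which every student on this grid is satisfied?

1/5

Row 0: (0,0)N 1/2 · (0,1)N 3/4 · (0,2)N 3/5 · (0,3)N 2/4 · (0,4)S 1/4 · (0,5)N 1/2
Row 1: (1,1)S 3/7 · (1,2)N 3/7 · (1,3)S 3/6 · (1,5)N 2/4
Row 2: (2,0)S 2/3 · (2,1)S 4/6 · (2,2)S 5/7 · (2,4)S 4/6 · (2,5)N 1/4
Row 3: (3,1)N 1/5 · (3,2)S 3/5 · (3,3)S 5/5 · (3,4)S 5/6 · (3,5)S 4/5
Row 4: (4,1)N 1/2 · (4,4)S 4/4 · (4,5)S 3/3
The smallest same-type fraction is 1/5 at (3,1), which reduces to 1/5. Any threshold above that leaves this student unsatisfied.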